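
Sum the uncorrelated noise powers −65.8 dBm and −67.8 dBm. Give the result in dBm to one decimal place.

Convert to linear, add, convert back:
P₁ = 2.63×10⁻¹⁰ W, P₂ = 1.66×10⁻¹⁰ W
P_tot = 4.29×10⁻¹⁰ W → 10 log₁₀(P_tot / 10⁻³) = −63.7 dBm

−63.7 dBm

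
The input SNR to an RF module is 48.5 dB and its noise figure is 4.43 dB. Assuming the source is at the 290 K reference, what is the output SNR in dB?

44.07 dB

By definition F = SNR_in/SNR_out, so in dB: SNR_out = SNR_in − NF
SNR_out = 48.5 − 4.43 = 44.07 dB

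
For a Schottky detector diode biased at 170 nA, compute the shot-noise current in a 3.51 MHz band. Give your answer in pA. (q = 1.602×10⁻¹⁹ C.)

I_n = √(2qI·B)
2qI·B = 2 × 1.602×10⁻¹⁹ × 1.70×10⁻⁷ × 3.51×10⁶ = 1.91×10⁻¹⁹ A²
I_n = √(1.91×10⁻¹⁹) = 4.37×10⁻¹⁰ A = 437 pA

437 pA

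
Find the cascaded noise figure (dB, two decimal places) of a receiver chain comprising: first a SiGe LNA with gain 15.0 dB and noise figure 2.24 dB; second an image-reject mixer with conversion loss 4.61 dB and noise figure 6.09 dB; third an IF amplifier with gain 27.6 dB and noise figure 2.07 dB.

Convert to linear (a loss of L dB is a gain of −L dB): F_i = 10^(NF_i/10), G_i = 10^(G_i,dB/10)
  Stage 1: F_1 = 10^(2.24/10) = 1.675, G_1 = 10^(15.0/10) = 31.62
  Stage 2: F_2 = 10^(6.09/10) = 4.064, G_2 = 10^(−4.61/10) = 0.3459
  Stage 3: F_3 = 10^(2.07/10) = 1.611, G_3 = 10^(27.6/10) = 575.4
Friis cascade:
  F = 1.675 + (4.064 − 1)/31.62 + (1.611 − 1)/10.94 = 1.828
NF = 10 log₁₀(1.828) = 2.62 dB

2.62 dB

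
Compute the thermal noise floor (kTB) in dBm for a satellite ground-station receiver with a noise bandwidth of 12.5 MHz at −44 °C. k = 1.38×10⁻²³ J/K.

−104.0 dBm

T = −44 °C + 273.15 = 229.15 K
P_n = kTB = 1.38×10⁻²³ × 229.15 × 1.25×10⁷ = 3.95×10⁻¹⁴ W
In dBm: 10 log₁₀(3.95×10⁻¹⁴ / 10⁻³) = −104.0 dBm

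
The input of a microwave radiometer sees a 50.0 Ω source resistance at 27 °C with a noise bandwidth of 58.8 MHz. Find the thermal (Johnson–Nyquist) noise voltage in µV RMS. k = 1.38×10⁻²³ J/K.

6.98 µV

T = 27 °C + 273.15 = 300.15 K
V_n = √(4kTRB)
4kTRB = 4 × 1.38×10⁻²³ × 300.15 × 5.00×10¹ × 5.88×10⁷ = 4.87×10⁻¹¹ V²
V_n = √(4.87×10⁻¹¹) = 6.98×10⁻⁶ V = 6.98 µV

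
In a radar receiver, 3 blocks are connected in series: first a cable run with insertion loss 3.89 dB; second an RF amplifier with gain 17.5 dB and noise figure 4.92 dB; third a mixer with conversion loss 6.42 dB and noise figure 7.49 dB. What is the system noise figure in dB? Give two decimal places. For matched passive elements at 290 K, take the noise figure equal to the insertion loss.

8.92 dB

Convert to linear (a loss of L dB is a gain of −L dB): F_i = 10^(NF_i/10), G_i = 10^(G_i,dB/10)
  Stage 1: F_1 = 10^(3.89/10) = 2.449, G_1 = 10^(−3.89/10) = 0.4083
  Stage 2: F_2 = 10^(4.92/10) = 3.105, G_2 = 10^(17.5/10) = 56.23
  Stage 3: F_3 = 10^(7.49/10) = 5.610, G_3 = 10^(−6.42/10) = 0.2280
Friis cascade:
  F = 2.449 + (3.105 − 1)/0.4083 + (5.610 − 1)/22.96 = 7.804
NF = 10 log₁₀(7.804) = 8.92 dB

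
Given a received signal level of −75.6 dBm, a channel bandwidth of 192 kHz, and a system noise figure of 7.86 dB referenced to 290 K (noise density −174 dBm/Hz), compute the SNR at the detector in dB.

37.7 dB

Noise floor: N = −174 + 10 log₁₀(B) + NF
10 log₁₀(1.92×10⁵) = 52.83 dB
N = −174 + 52.83 + 7.86 = −113.31 dBm
SNR = P_sig − N = −75.6 − (−113.31) = 37.71 dB → 37.7 dB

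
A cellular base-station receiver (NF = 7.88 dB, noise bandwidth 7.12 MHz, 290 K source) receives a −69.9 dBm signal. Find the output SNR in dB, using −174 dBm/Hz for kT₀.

Noise floor: N = −174 + 10 log₁₀(B) + NF
10 log₁₀(7.12×10⁶) = 68.52 dB
N = −174 + 68.52 + 7.88 = −97.60 dBm
SNR = P_sig − N = −69.9 − (−97.60) = 27.70 dB → 27.7 dB

27.7 dB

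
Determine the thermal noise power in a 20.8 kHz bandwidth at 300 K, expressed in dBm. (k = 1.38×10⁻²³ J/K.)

−130.6 dBm

P_n = kTB = 1.38×10⁻²³ × 300 × 2.08×10⁴ = 8.61×10⁻¹⁷ W
In dBm: 10 log₁₀(8.61×10⁻¹⁷ / 10⁻³) = −130.6 dBm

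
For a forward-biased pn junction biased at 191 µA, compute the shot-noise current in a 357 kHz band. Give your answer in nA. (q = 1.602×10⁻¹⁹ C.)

I_n = √(2qI·B)
2qI·B = 2 × 1.602×10⁻¹⁹ × 1.91×10⁻⁴ × 3.57×10⁵ = 2.18×10⁻¹⁷ A²
I_n = √(2.18×10⁻¹⁷) = 4.67×10⁻⁹ A = 4.67 nA

4.67 nA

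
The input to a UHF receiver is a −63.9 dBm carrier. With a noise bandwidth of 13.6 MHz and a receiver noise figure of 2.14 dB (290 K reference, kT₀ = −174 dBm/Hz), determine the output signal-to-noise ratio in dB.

Noise floor: N = −174 + 10 log₁₀(B) + NF
10 log₁₀(1.36×10⁷) = 71.34 dB
N = −174 + 71.34 + 2.14 = −100.52 dBm
SNR = P_sig − N = −63.9 − (−100.52) = 36.62 dB → 36.6 dB

36.6 dB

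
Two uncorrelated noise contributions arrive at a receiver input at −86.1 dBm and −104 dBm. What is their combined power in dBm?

−86.0 dBm

Convert to linear, add, convert back:
P₁ = 2.45×10⁻¹² W, P₂ = 3.98×10⁻¹⁴ W
P_tot = 2.49×10⁻¹² W → 10 log₁₀(P_tot / 10⁻³) = −86.0 dBm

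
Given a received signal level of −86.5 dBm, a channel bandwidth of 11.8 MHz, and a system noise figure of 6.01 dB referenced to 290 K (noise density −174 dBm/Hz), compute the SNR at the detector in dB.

10.8 dB

Noise floor: N = −174 + 10 log₁₀(B) + NF
10 log₁₀(1.18×10⁷) = 70.72 dB
N = −174 + 70.72 + 6.01 = −97.27 dBm
SNR = P_sig − N = −86.5 − (−97.27) = 10.77 dB → 10.8 dB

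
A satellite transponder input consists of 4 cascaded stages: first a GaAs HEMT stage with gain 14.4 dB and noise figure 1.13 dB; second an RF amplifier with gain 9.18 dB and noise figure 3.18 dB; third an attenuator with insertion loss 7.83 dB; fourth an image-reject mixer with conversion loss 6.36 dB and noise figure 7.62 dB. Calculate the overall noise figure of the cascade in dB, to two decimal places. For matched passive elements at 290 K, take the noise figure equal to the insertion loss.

Convert to linear (a loss of L dB is a gain of −L dB): F_i = 10^(NF_i/10), G_i = 10^(G_i,dB/10)
  Stage 1: F_1 = 10^(1.13/10) = 1.297, G_1 = 10^(14.4/10) = 27.54
  Stage 2: F_2 = 10^(3.18/10) = 2.080, G_2 = 10^(9.18/10) = 8.279
  Stage 3: F_3 = 10^(7.83/10) = 6.067, G_3 = 10^(−7.83/10) = 0.1648
  Stage 4: F_4 = 10^(7.62/10) = 5.781, G_4 = 10^(−6.36/10) = 0.2312
Friis cascade:
  F = 1.297 + (2.080 − 1)/27.54 + (6.067 − 1)/228.0 + (5.781 − 1)/37.58 = 1.486
NF = 10 log₁₀(1.486) = 1.72 dB

1.72 dB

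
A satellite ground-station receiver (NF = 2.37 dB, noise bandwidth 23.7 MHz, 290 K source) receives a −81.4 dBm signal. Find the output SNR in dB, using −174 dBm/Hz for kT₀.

16.5 dB

Noise floor: N = −174 + 10 log₁₀(B) + NF
10 log₁₀(2.37×10⁷) = 73.75 dB
N = −174 + 73.75 + 2.37 = −97.88 dBm
SNR = P_sig − N = −81.4 − (−97.88) = 16.48 dB → 16.5 dB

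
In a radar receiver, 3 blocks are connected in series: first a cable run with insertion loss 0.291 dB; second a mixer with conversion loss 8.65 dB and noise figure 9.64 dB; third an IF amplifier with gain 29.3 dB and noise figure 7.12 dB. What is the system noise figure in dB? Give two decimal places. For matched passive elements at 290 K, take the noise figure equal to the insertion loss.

16.27 dB

Convert to linear (a loss of L dB is a gain of −L dB): F_i = 10^(NF_i/10), G_i = 10^(G_i,dB/10)
  Stage 1: F_1 = 10^(0.291/10) = 1.069, G_1 = 10^(−0.291/10) = 0.9352
  Stage 2: F_2 = 10^(9.64/10) = 9.204, G_2 = 10^(−8.65/10) = 0.1365
  Stage 3: F_3 = 10^(7.12/10) = 5.152, G_3 = 10^(29.3/10) = 851.1
Friis cascade:
  F = 1.069 + (9.204 − 1)/0.9352 + (5.152 − 1)/0.1276 = 42.38
NF = 10 log₁₀(42.38) = 16.27 dB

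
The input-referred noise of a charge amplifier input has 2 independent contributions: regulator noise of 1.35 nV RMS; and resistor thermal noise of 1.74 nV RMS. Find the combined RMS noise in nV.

2.20 nV

Uncorrelated sources add in power (mean-square): V_tot = √(ΣV_i²)
V_tot = √[(1.35×10⁻⁹)² + (1.74×10⁻⁹)²] = 2.20×10⁻⁹ V = 2.20 nV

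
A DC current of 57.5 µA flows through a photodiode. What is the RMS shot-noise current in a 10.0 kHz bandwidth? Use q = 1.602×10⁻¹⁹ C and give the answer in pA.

I_n = √(2qI·B)
2qI·B = 2 × 1.602×10⁻¹⁹ × 5.75×10⁻⁵ × 1.00×10⁴ = 1.84×10⁻¹⁹ A²
I_n = √(1.84×10⁻¹⁹) = 4.29×10⁻¹⁰ A = 429 pA

429 pA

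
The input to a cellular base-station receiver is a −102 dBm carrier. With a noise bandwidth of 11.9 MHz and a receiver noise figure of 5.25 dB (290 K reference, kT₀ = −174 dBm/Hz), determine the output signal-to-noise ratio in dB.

−4.0 dB

Noise floor: N = −174 + 10 log₁₀(B) + NF
10 log₁₀(1.19×10⁷) = 70.76 dB
N = −174 + 70.76 + 5.25 = −97.99 dBm
SNR = P_sig − N = −102 − (−97.99) = −4.01 dB → −4.0 dB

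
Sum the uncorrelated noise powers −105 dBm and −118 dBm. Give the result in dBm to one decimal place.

Convert to linear, add, convert back:
P₁ = 3.16×10⁻¹⁴ W, P₂ = 1.58×10⁻¹⁵ W
P_tot = 3.32×10⁻¹⁴ W → 10 log₁₀(P_tot / 10⁻³) = −104.8 dBm

−104.8 dBm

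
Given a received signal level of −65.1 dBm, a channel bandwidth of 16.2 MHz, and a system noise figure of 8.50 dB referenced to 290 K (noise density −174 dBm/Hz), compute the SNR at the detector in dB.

Noise floor: N = −174 + 10 log₁₀(B) + NF
10 log₁₀(1.62×10⁷) = 72.1 dB
N = −174 + 72.1 + 8.50 = −93.40 dBm
SNR = P_sig − N = −65.1 − (−93.40) = 28.30 dB → 28.3 dB

28.3 dB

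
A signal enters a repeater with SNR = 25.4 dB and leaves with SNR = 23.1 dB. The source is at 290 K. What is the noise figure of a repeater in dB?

2.3 dB

NF (dB) = SNR_in(dB) − SNR_out(dB) when the source is at T₀
NF = 25.4 − 23.1 = 2.3 dB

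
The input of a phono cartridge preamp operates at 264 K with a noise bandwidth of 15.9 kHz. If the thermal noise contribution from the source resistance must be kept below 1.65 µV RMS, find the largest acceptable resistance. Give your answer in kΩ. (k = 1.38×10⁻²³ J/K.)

11.7 kΩ

Johnson–Nyquist: V_n = √(4kTRB) ⇒ R = V_n² / (4kTB)
4kTB = 4 × 1.38×10⁻²³ × 264 × 1.59×10⁴ = 2.32×10⁻¹⁶
R = (1.65×10⁻⁶)² / 2.32×10⁻¹⁶ = 1.17×10⁴ Ω = 11.7 kΩ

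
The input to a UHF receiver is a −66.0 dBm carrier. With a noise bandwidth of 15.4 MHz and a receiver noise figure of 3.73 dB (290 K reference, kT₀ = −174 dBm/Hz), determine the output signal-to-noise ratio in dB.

Noise floor: N = −174 + 10 log₁₀(B) + NF
10 log₁₀(1.54×10⁷) = 71.88 dB
N = −174 + 71.88 + 3.73 = −98.39 dBm
SNR = P_sig − N = −66.0 − (−98.39) = 32.39 dB → 32.4 dB

32.4 dB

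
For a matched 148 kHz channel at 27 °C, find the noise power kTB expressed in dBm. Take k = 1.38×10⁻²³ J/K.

T = 27 °C + 273.15 = 300.15 K
P_n = kTB = 1.38×10⁻²³ × 300.15 × 1.48×10⁵ = 6.13×10⁻¹⁶ W
In dBm: 10 log₁₀(6.13×10⁻¹⁶ / 10⁻³) = −122.1 dBm

−122.1 dBm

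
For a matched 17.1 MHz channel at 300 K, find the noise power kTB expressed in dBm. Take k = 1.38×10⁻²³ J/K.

P_n = kTB = 1.38×10⁻²³ × 300 × 1.71×10⁷ = 7.08×10⁻¹⁴ W
In dBm: 10 log₁₀(7.08×10⁻¹⁴ / 10⁻³) = −101.5 dBm

−101.5 dBm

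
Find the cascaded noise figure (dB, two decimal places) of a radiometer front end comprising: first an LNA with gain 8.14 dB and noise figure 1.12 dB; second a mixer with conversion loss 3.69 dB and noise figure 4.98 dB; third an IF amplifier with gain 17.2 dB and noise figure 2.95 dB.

2.95 dB

Convert to linear (a loss of L dB is a gain of −L dB): F_i = 10^(NF_i/10), G_i = 10^(G_i,dB/10)
  Stage 1: F_1 = 10^(1.12/10) = 1.294, G_1 = 10^(8.14/10) = 6.516
  Stage 2: F_2 = 10^(4.98/10) = 3.148, G_2 = 10^(−3.69/10) = 0.4276
  Stage 3: F_3 = 10^(2.95/10) = 1.972, G_3 = 10^(17.2/10) = 52.48
Friis cascade:
  F = 1.294 + (3.148 − 1)/6.516 + (1.972 − 1)/2.786 = 1.973
NF = 10 log₁₀(1.973) = 2.95 dB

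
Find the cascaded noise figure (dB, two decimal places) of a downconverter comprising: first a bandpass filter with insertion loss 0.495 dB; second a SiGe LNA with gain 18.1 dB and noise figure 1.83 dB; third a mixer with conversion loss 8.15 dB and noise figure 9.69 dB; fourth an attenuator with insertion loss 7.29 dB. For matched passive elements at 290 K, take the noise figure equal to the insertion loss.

3.70 dB

Convert to linear (a loss of L dB is a gain of −L dB): F_i = 10^(NF_i/10), G_i = 10^(G_i,dB/10)
  Stage 1: F_1 = 10^(0.495/10) = 1.121, G_1 = 10^(−0.495/10) = 0.8923
  Stage 2: F_2 = 10^(1.83/10) = 1.524, G_2 = 10^(18.1/10) = 64.57
  Stage 3: F_3 = 10^(9.69/10) = 9.311, G_3 = 10^(−8.15/10) = 0.1531
  Stage 4: F_4 = 10^(7.29/10) = 5.358, G_4 = 10^(−7.29/10) = 0.1866
Friis cascade:
  F = 1.121 + (1.524 − 1)/0.8923 + (9.311 − 1)/57.61 + (5.358 − 1)/8.821 = 2.346
NF = 10 log₁₀(2.346) = 3.70 dB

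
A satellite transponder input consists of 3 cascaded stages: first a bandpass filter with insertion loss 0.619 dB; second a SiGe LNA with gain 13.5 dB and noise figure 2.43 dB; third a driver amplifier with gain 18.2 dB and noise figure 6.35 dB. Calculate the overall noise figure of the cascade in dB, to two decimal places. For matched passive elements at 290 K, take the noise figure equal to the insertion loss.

Convert to linear (a loss of L dB is a gain of −L dB): F_i = 10^(NF_i/10), G_i = 10^(G_i,dB/10)
  Stage 1: F_1 = 10^(0.619/10) = 1.153, G_1 = 10^(−0.619/10) = 0.8672
  Stage 2: F_2 = 10^(2.43/10) = 1.750, G_2 = 10^(13.5/10) = 22.39
  Stage 3: F_3 = 10^(6.35/10) = 4.315, G_3 = 10^(18.2/10) = 66.07
Friis cascade:
  F = 1.153 + (1.750 − 1)/0.8672 + (4.315 − 1)/19.41 = 2.189
NF = 10 log₁₀(2.189) = 3.40 dB

3.40 dB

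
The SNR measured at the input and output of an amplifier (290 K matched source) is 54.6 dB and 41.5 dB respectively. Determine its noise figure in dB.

NF (dB) = SNR_in(dB) − SNR_out(dB) when the source is at T₀
NF = 54.6 − 41.5 = 13.1 dB

13.1 dB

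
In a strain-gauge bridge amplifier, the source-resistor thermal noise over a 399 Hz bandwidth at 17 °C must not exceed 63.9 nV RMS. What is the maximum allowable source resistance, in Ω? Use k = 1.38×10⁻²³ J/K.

T = 17 °C + 273.15 = 290.15 K
Johnson–Nyquist: V_n = √(4kTRB) ⇒ R = V_n² / (4kTB)
4kTB = 4 × 1.38×10⁻²³ × 290.15 × 3.99×10² = 6.39×10⁻¹⁸
R = (6.39×10⁻⁸)² / 6.39×10⁻¹⁸ = 6.39×10² Ω = 639 Ω

639 Ω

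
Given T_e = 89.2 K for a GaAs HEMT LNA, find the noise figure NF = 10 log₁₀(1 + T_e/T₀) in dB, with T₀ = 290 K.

1.16 dB

F = 1 + T_e/T₀ = 1 + 89.2/290 = 1.30759
NF = 10 log₁₀(1.30759) = 1.16 dB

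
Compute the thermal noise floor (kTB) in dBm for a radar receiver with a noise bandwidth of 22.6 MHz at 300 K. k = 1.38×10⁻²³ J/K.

P_n = kTB = 1.38×10⁻²³ × 300 × 2.26×10⁷ = 9.36×10⁻¹⁴ W
In dBm: 10 log₁₀(9.36×10⁻¹⁴ / 10⁻³) = −100.3 dBm

−100.3 dBm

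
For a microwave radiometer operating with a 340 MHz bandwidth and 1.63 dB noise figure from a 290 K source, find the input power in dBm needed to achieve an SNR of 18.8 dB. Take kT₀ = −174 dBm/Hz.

Sensitivity = −174 + 10 log₁₀(B) + NF + SNR_min
= −174 + 85.31 + 1.63 + 18.8
= −68.26 dBm → −68.3 dBm

−68.3 dBm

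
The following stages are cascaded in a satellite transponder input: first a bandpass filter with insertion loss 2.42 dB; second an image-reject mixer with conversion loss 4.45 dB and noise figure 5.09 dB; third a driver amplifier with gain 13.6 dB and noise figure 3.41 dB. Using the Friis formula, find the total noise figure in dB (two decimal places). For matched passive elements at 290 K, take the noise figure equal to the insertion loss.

Convert to linear (a loss of L dB is a gain of −L dB): F_i = 10^(NF_i/10), G_i = 10^(G_i,dB/10)
  Stage 1: F_1 = 10^(2.42/10) = 1.746, G_1 = 10^(−2.42/10) = 0.5728
  Stage 2: F_2 = 10^(5.09/10) = 3.228, G_2 = 10^(−4.45/10) = 0.3589
  Stage 3: F_3 = 10^(3.41/10) = 2.193, G_3 = 10^(13.6/10) = 22.91
Friis cascade:
  F = 1.746 + (3.228 − 1)/0.5728 + (2.193 − 1)/0.2056 = 11.44
NF = 10 log₁₀(11.44) = 10.58 dB

10.58 dB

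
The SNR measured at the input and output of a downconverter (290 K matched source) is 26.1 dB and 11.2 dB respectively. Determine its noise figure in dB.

NF (dB) = SNR_in(dB) − SNR_out(dB) when the source is at T₀
NF = 26.1 − 11.2 = 14.9 dB

14.9 dB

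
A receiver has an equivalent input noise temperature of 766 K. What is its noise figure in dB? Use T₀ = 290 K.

5.61 dB

F = 1 + T_e/T₀ = 1 + 766/290 = 3.64138
NF = 10 log₁₀(3.64138) = 5.61 dB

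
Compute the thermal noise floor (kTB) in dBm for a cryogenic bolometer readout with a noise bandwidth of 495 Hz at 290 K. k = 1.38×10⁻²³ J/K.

P_n = kTB = 1.38×10⁻²³ × 290 × 4.95×10² = 1.98×10⁻¹⁸ W
In dBm: 10 log₁₀(1.98×10⁻¹⁸ / 10⁻³) = −147.0 dBm

−147.0 dBm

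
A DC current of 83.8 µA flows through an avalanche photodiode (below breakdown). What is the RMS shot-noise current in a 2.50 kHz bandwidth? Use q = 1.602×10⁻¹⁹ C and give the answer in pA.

259 pA

I_n = √(2qI·B)
2qI·B = 2 × 1.602×10⁻¹⁹ × 8.38×10⁻⁵ × 2.50×10³ = 6.71×10⁻²⁰ A²
I_n = √(6.71×10⁻²⁰) = 2.59×10⁻¹⁰ A = 259 pA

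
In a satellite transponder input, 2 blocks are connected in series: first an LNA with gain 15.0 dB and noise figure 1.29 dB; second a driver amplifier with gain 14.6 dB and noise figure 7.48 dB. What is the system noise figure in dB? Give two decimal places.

Convert to linear (a loss of L dB is a gain of −L dB): F_i = 10^(NF_i/10), G_i = 10^(G_i,dB/10)
  Stage 1: F_1 = 10^(1.29/10) = 1.346, G_1 = 10^(15.0/10) = 31.62
  Stage 2: F_2 = 10^(7.48/10) = 5.598, G_2 = 10^(14.6/10) = 28.84
Friis cascade:
  F = 1.346 + (5.598 − 1)/31.62 = 1.491
NF = 10 log₁₀(1.491) = 1.74 dB

1.74 dB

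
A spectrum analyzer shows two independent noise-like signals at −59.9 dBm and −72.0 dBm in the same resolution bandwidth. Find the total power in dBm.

Convert to linear, add, convert back:
P₁ = 1.02×10⁻⁹ W, P₂ = 6.31×10⁻¹¹ W
P_tot = 1.09×10⁻⁹ W → 10 log₁₀(P_tot / 10⁻³) = −59.6 dBm

−59.6 dBm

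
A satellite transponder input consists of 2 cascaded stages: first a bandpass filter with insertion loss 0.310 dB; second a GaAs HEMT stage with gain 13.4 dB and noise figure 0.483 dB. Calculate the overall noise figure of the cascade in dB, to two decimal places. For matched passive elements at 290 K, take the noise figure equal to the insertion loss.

0.79 dB

Convert to linear (a loss of L dB is a gain of −L dB): F_i = 10^(NF_i/10), G_i = 10^(G_i,dB/10)
  Stage 1: F_1 = 10^(0.310/10) = 1.074, G_1 = 10^(−0.310/10) = 0.9311
  Stage 2: F_2 = 10^(0.483/10) = 1.118, G_2 = 10^(13.4/10) = 21.88
Friis cascade:
  F = 1.074 + (1.118 − 1)/0.9311 = 1.200
NF = 10 log₁₀(1.200) = 0.79 dB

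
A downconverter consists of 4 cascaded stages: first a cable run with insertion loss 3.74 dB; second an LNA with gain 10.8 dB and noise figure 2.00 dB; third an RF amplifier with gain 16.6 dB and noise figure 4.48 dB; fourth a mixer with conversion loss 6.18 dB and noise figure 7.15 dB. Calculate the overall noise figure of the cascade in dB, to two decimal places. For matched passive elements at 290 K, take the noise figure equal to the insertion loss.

Convert to linear (a loss of L dB is a gain of −L dB): F_i = 10^(NF_i/10), G_i = 10^(G_i,dB/10)
  Stage 1: F_1 = 10^(3.74/10) = 2.366, G_1 = 10^(−3.74/10) = 0.4227
  Stage 2: F_2 = 10^(2.00/10) = 1.585, G_2 = 10^(10.8/10) = 12.02
  Stage 3: F_3 = 10^(4.48/10) = 2.805, G_3 = 10^(16.6/10) = 45.71
  Stage 4: F_4 = 10^(7.15/10) = 5.188, G_4 = 10^(−6.18/10) = 0.2410
Friis cascade:
  F = 2.366 + (1.585 − 1)/0.4227 + (2.805 − 1)/5.082 + (5.188 − 1)/232.3 = 4.123
NF = 10 log₁₀(4.123) = 6.15 dB

6.15 dB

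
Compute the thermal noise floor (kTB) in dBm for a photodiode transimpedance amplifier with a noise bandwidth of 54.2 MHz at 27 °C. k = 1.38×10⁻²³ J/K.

−96.5 dBm

T = 27 °C + 273.15 = 300.15 K
P_n = kTB = 1.38×10⁻²³ × 300.15 × 5.42×10⁷ = 2.25×10⁻¹³ W
In dBm: 10 log₁₀(2.25×10⁻¹³ / 10⁻³) = −96.5 dBm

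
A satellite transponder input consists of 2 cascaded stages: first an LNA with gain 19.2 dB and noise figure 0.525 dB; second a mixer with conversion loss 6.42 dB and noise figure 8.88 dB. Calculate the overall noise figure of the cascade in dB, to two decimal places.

Convert to linear (a loss of L dB is a gain of −L dB): F_i = 10^(NF_i/10), G_i = 10^(G_i,dB/10)
  Stage 1: F_1 = 10^(0.525/10) = 1.128, G_1 = 10^(19.2/10) = 83.18
  Stage 2: F_2 = 10^(8.88/10) = 7.727, G_2 = 10^(−6.42/10) = 0.2280
Friis cascade:
  F = 1.128 + (7.727 − 1)/83.18 = 1.209
NF = 10 log₁₀(1.209) = 0.83 dB

0.83 dB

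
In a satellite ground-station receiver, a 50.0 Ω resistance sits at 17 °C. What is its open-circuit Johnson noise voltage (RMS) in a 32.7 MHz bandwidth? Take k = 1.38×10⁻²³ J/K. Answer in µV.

5.12 µV

T = 17 °C + 273.15 = 290.15 K
V_n = √(4kTRB)
4kTRB = 4 × 1.38×10⁻²³ × 290.15 × 5.00×10¹ × 3.27×10⁷ = 2.62×10⁻¹¹ V²
V_n = √(2.62×10⁻¹¹) = 5.12×10⁻⁶ V = 5.12 µV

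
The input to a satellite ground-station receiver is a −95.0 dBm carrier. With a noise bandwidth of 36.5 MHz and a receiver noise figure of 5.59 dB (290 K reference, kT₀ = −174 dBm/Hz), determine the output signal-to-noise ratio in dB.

−2.2 dB

Noise floor: N = −174 + 10 log₁₀(B) + NF
10 log₁₀(3.65×10⁷) = 75.62 dB
N = −174 + 75.62 + 5.59 = −92.79 dBm
SNR = P_sig − N = −95.0 − (−92.79) = −2.21 dB → −2.2 dB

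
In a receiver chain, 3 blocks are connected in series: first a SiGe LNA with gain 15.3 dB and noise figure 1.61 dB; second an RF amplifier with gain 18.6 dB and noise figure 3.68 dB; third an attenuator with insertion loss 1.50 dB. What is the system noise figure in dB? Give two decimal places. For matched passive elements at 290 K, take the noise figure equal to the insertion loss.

Convert to linear (a loss of L dB is a gain of −L dB): F_i = 10^(NF_i/10), G_i = 10^(G_i,dB/10)
  Stage 1: F_1 = 10^(1.61/10) = 1.449, G_1 = 10^(15.3/10) = 33.88
  Stage 2: F_2 = 10^(3.68/10) = 2.333, G_2 = 10^(18.6/10) = 72.44
  Stage 3: F_3 = 10^(1.50/10) = 1.413, G_3 = 10^(−1.50/10) = 0.7079
Friis cascade:
  F = 1.449 + (2.333 − 1)/33.88 + (1.413 − 1)/2455 = 1.488
NF = 10 log₁₀(1.488) = 1.73 dB

1.73 dB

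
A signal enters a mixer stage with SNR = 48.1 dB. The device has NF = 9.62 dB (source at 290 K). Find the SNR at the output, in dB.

38.48 dB

By definition F = SNR_in/SNR_out, so in dB: SNR_out = SNR_in − NF
SNR_out = 48.1 − 9.62 = 38.48 dB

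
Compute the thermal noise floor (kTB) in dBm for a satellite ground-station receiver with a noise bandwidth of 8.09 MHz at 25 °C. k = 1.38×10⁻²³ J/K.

T = 25 °C + 273.15 = 298.15 K
P_n = kTB = 1.38×10⁻²³ × 298.15 × 8.09×10⁶ = 3.33×10⁻¹⁴ W
In dBm: 10 log₁₀(3.33×10⁻¹⁴ / 10⁻³) = −104.8 dBm

−104.8 dBm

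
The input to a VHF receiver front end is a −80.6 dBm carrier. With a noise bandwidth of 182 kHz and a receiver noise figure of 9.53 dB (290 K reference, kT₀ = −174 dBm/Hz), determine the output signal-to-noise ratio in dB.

31.3 dB

Noise floor: N = −174 + 10 log₁₀(B) + NF
10 log₁₀(1.82×10⁵) = 52.6 dB
N = −174 + 52.6 + 9.53 = −111.87 dBm
SNR = P_sig − N = −80.6 − (−111.87) = 31.27 dB → 31.3 dB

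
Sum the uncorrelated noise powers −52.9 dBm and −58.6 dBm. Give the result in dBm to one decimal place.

Convert to linear, add, convert back:
P₁ = 5.13×10⁻⁹ W, P₂ = 1.38×10⁻⁹ W
P_tot = 6.51×10⁻⁹ W → 10 log₁₀(P_tot / 10⁻³) = −51.9 dBm

−51.9 dBm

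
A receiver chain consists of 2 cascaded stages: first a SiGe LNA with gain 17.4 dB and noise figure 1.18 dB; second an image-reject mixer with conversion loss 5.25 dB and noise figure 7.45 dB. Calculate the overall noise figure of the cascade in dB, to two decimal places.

1.45 dB

Convert to linear (a loss of L dB is a gain of −L dB): F_i = 10^(NF_i/10), G_i = 10^(G_i,dB/10)
  Stage 1: F_1 = 10^(1.18/10) = 1.312, G_1 = 10^(17.4/10) = 54.95
  Stage 2: F_2 = 10^(7.45/10) = 5.559, G_2 = 10^(−5.25/10) = 0.2985
Friis cascade:
  F = 1.312 + (5.559 − 1)/54.95 = 1.395
NF = 10 log₁₀(1.395) = 1.45 dB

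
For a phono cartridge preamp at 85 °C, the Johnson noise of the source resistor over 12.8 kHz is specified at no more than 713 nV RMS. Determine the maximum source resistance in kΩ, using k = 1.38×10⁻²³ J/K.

T = 85 °C + 273.15 = 358.15 K
Johnson–Nyquist: V_n = √(4kTRB) ⇒ R = V_n² / (4kTB)
4kTB = 4 × 1.38×10⁻²³ × 358.15 × 1.28×10⁴ = 2.53×10⁻¹⁶
R = (7.13×10⁻⁷)² / 2.53×10⁻¹⁶ = 2.01×10³ Ω = 2.01 kΩ

2.01 kΩ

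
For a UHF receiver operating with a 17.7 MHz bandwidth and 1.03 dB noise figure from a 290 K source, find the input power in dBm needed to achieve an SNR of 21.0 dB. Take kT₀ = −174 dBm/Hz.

Sensitivity = −174 + 10 log₁₀(B) + NF + SNR_min
= −174 + 72.48 + 1.03 + 21.0
= −79.49 dBm → −79.5 dBm

−79.5 dBm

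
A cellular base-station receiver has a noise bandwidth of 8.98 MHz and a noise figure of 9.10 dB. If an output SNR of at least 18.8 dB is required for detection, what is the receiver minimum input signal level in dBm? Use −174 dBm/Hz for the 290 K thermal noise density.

−76.6 dBm

Sensitivity = −174 + 10 log₁₀(B) + NF + SNR_min
= −174 + 69.53 + 9.10 + 18.8
= −76.57 dBm → −76.6 dBm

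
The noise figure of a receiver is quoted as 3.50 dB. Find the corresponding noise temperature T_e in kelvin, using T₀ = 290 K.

F = 10^(3.50/10) = 2.23872
T_e = (F − 1)·T₀ = (2.23872 − 1) × 290 = 359 K

359 K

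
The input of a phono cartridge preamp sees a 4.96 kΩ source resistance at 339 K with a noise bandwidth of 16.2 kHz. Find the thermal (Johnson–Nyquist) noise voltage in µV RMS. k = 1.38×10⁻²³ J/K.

V_n = √(4kTRB)
4kTRB = 4 × 1.38×10⁻²³ × 339 × 4.96×10³ × 1.62×10⁴ = 1.50×10⁻¹² V²
V_n = √(1.50×10⁻¹²) = 1.23×10⁻⁶ V = 1.23 µV

1.23 µV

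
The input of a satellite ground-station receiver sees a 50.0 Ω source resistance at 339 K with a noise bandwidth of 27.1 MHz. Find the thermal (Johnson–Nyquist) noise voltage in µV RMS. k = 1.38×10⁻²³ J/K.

5.04 µV

V_n = √(4kTRB)
4kTRB = 4 × 1.38×10⁻²³ × 339 × 5.00×10¹ × 2.71×10⁷ = 2.54×10⁻¹¹ V²
V_n = √(2.54×10⁻¹¹) = 5.04×10⁻⁶ V = 5.04 µV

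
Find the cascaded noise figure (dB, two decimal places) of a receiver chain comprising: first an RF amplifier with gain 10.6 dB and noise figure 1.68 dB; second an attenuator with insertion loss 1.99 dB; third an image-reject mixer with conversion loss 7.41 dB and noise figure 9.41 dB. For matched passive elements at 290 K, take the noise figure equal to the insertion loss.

Convert to linear (a loss of L dB is a gain of −L dB): F_i = 10^(NF_i/10), G_i = 10^(G_i,dB/10)
  Stage 1: F_1 = 10^(1.68/10) = 1.472, G_1 = 10^(10.6/10) = 11.48
  Stage 2: F_2 = 10^(1.99/10) = 1.581, G_2 = 10^(−1.99/10) = 0.6324
  Stage 3: F_3 = 10^(9.41/10) = 8.730, G_3 = 10^(−7.41/10) = 0.1816
Friis cascade:
  F = 1.472 + (1.581 − 1)/11.48 + (8.730 − 1)/7.261 = 2.587
NF = 10 log₁₀(2.587) = 4.13 dB

4.13 dB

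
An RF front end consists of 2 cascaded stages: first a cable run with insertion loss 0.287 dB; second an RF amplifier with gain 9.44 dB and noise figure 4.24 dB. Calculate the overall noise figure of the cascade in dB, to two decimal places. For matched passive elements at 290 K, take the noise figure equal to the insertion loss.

Convert to linear (a loss of L dB is a gain of −L dB): F_i = 10^(NF_i/10), G_i = 10^(G_i,dB/10)
  Stage 1: F_1 = 10^(0.287/10) = 1.068, G_1 = 10^(−0.287/10) = 0.9361
  Stage 2: F_2 = 10^(4.24/10) = 2.655, G_2 = 10^(9.44/10) = 8.790
Friis cascade:
  F = 1.068 + (2.655 − 1)/0.9361 = 2.836
NF = 10 log₁₀(2.836) = 4.53 dB

4.53 dB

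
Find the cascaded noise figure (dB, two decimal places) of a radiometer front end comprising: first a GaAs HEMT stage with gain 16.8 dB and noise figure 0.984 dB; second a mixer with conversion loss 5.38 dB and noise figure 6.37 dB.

1.22 dB

Convert to linear (a loss of L dB is a gain of −L dB): F_i = 10^(NF_i/10), G_i = 10^(G_i,dB/10)
  Stage 1: F_1 = 10^(0.984/10) = 1.254, G_1 = 10^(16.8/10) = 47.86
  Stage 2: F_2 = 10^(6.37/10) = 4.335, G_2 = 10^(−5.38/10) = 0.2897
Friis cascade:
  F = 1.254 + (4.335 − 1)/47.86 = 1.324
NF = 10 log₁₀(1.324) = 1.22 dB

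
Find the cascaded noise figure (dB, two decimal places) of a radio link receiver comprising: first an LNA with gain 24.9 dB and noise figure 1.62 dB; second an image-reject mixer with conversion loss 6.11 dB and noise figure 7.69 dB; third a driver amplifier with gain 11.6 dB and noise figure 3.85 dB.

1.72 dB

Convert to linear (a loss of L dB is a gain of −L dB): F_i = 10^(NF_i/10), G_i = 10^(G_i,dB/10)
  Stage 1: F_1 = 10^(1.62/10) = 1.452, G_1 = 10^(24.9/10) = 309.0
  Stage 2: F_2 = 10^(7.69/10) = 5.875, G_2 = 10^(−6.11/10) = 0.2449
  Stage 3: F_3 = 10^(3.85/10) = 2.427, G_3 = 10^(11.6/10) = 14.45
Friis cascade:
  F = 1.452 + (5.875 − 1)/309.0 + (2.427 − 1)/75.68 = 1.487
NF = 10 log₁₀(1.487) = 1.72 dB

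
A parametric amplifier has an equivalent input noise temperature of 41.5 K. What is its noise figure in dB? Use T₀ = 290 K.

0.581 dB

F = 1 + T_e/T₀ = 1 + 41.5/290 = 1.1431
NF = 10 log₁₀(1.1431) = 0.581 dB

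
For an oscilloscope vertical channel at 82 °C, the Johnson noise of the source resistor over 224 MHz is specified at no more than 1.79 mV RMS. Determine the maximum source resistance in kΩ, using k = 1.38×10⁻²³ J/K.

T = 82 °C + 273.15 = 355.15 K
Johnson–Nyquist: V_n = √(4kTRB) ⇒ R = V_n² / (4kTB)
4kTB = 4 × 1.38×10⁻²³ × 355.15 × 2.24×10⁸ = 4.39×10⁻¹²
R = (1.79×10⁻³)² / 4.39×10⁻¹² = 7.30×10⁵ Ω = 730 kΩ

730 kΩ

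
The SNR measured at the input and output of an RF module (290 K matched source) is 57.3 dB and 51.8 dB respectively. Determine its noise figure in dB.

NF (dB) = SNR_in(dB) − SNR_out(dB) when the source is at T₀
NF = 57.3 − 51.8 = 5.5 dB

5.5 dB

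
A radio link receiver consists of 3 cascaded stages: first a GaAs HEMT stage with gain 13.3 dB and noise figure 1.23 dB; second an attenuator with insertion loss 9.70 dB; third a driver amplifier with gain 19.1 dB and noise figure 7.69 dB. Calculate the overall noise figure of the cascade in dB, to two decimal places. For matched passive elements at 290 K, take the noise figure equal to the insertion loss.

5.85 dB

Convert to linear (a loss of L dB is a gain of −L dB): F_i = 10^(NF_i/10), G_i = 10^(G_i,dB/10)
  Stage 1: F_1 = 10^(1.23/10) = 1.327, G_1 = 10^(13.3/10) = 21.38
  Stage 2: F_2 = 10^(9.70/10) = 9.333, G_2 = 10^(−9.70/10) = 0.1072
  Stage 3: F_3 = 10^(7.69/10) = 5.875, G_3 = 10^(19.1/10) = 81.28
Friis cascade:
  F = 1.327 + (9.333 − 1)/21.38 + (5.875 − 1)/2.291 = 3.845
NF = 10 log₁₀(3.845) = 5.85 dB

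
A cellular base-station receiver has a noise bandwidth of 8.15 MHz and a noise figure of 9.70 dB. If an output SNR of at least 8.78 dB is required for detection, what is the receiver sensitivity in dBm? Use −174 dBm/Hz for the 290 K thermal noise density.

−86.4 dBm

Sensitivity = −174 + 10 log₁₀(B) + NF + SNR_min
= −174 + 69.11 + 9.70 + 8.78
= −86.41 dBm → −86.4 dBm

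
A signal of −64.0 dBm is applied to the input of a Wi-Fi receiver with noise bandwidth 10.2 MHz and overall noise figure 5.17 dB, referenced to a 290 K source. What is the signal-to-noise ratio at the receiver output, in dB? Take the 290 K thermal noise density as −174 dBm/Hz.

34.7 dB

Noise floor: N = −174 + 10 log₁₀(B) + NF
10 log₁₀(1.02×10⁷) = 70.09 dB
N = −174 + 70.09 + 5.17 = −98.74 dBm
SNR = P_sig − N = −64.0 − (−98.74) = 34.74 dB → 34.7 dB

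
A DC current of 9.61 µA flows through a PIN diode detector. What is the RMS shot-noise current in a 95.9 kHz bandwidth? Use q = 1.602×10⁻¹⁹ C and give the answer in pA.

543 pA

I_n = √(2qI·B)
2qI·B = 2 × 1.602×10⁻¹⁹ × 9.61×10⁻⁶ × 9.59×10⁴ = 2.95×10⁻¹⁹ A²
I_n = √(2.95×10⁻¹⁹) = 5.43×10⁻¹⁰ A = 543 pA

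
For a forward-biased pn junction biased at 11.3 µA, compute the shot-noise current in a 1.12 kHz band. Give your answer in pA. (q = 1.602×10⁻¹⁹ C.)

I_n = √(2qI·B)
2qI·B = 2 × 1.602×10⁻¹⁹ × 1.13×10⁻⁵ × 1.12×10³ = 4.05×10⁻²¹ A²
I_n = √(4.05×10⁻²¹) = 6.37×10⁻¹¹ A = 63.7 pA

63.7 pA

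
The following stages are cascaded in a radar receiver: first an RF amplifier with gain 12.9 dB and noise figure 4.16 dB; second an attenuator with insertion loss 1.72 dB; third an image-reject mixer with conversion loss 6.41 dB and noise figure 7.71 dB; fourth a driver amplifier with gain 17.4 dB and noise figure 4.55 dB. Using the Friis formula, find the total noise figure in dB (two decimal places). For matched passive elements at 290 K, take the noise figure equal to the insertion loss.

Convert to linear (a loss of L dB is a gain of −L dB): F_i = 10^(NF_i/10), G_i = 10^(G_i,dB/10)
  Stage 1: F_1 = 10^(4.16/10) = 2.606, G_1 = 10^(12.9/10) = 19.50
  Stage 2: F_2 = 10^(1.72/10) = 1.486, G_2 = 10^(−1.72/10) = 0.6730
  Stage 3: F_3 = 10^(7.71/10) = 5.902, G_3 = 10^(−6.41/10) = 0.2286
  Stage 4: F_4 = 10^(4.55/10) = 2.851, G_4 = 10^(17.4/10) = 54.95
Friis cascade:
  F = 2.606 + (1.486 − 1)/19.50 + (5.902 − 1)/13.12 + (2.851 − 1)/2.999 = 3.622
NF = 10 log₁₀(3.622) = 5.59 dB

5.59 dB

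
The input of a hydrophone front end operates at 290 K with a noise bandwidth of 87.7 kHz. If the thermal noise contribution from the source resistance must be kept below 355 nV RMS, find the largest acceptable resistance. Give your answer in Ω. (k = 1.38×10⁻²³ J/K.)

Johnson–Nyquist: V_n = √(4kTRB) ⇒ R = V_n² / (4kTB)
4kTB = 4 × 1.38×10⁻²³ × 290 × 8.77×10⁴ = 1.40×10⁻¹⁵
R = (3.55×10⁻⁷)² / 1.40×10⁻¹⁵ = 8.98×10¹ Ω = 89.8 Ω

89.8 Ω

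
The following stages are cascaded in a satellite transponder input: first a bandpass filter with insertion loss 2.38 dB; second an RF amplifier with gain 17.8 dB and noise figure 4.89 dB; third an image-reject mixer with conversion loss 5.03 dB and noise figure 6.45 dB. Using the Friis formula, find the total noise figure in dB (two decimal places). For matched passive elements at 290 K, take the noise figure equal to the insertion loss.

Convert to linear (a loss of L dB is a gain of −L dB): F_i = 10^(NF_i/10), G_i = 10^(G_i,dB/10)
  Stage 1: F_1 = 10^(2.38/10) = 1.730, G_1 = 10^(−2.38/10) = 0.5781
  Stage 2: F_2 = 10^(4.89/10) = 3.083, G_2 = 10^(17.8/10) = 60.26
  Stage 3: F_3 = 10^(6.45/10) = 4.416, G_3 = 10^(−5.03/10) = 0.3141
Friis cascade:
  F = 1.730 + (3.083 − 1)/0.5781 + (4.416 − 1)/34.83 = 5.431
NF = 10 log₁₀(5.431) = 7.35 dB

7.35 dB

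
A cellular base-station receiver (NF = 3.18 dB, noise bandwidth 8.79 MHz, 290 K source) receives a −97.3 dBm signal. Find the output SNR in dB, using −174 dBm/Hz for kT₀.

Noise floor: N = −174 + 10 log₁₀(B) + NF
10 log₁₀(8.79×10⁶) = 69.44 dB
N = −174 + 69.44 + 3.18 = −101.38 dBm
SNR = P_sig − N = −97.3 − (−101.38) = 4.08 dB → 4.1 dB

4.1 dB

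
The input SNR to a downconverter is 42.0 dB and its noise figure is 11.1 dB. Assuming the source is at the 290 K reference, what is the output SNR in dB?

By definition F = SNR_in/SNR_out, so in dB: SNR_out = SNR_in − NF
SNR_out = 42.0 − 11.1 = 30.9 dB

30.9 dB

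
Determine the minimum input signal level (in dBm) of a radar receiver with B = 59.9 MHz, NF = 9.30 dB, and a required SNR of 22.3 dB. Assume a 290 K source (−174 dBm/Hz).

Sensitivity = −174 + 10 log₁₀(B) + NF + SNR_min
= −174 + 77.77 + 9.30 + 22.3
= −64.63 dBm → −64.6 dBm

−64.6 dBm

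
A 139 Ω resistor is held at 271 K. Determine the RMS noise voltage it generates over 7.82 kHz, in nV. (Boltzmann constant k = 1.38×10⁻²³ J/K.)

128 nV

V_n = √(4kTRB)
4kTRB = 4 × 1.38×10⁻²³ × 271 × 1.39×10² × 7.82×10³ = 1.63×10⁻¹⁴ V²
V_n = √(1.63×10⁻¹⁴) = 1.28×10⁻⁷ V = 128 nV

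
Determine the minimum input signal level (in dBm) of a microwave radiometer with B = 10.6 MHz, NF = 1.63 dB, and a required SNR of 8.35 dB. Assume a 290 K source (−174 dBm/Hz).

Sensitivity = −174 + 10 log₁₀(B) + NF + SNR_min
= −174 + 70.25 + 1.63 + 8.35
= −93.77 dBm → −93.8 dBm

−93.8 dBm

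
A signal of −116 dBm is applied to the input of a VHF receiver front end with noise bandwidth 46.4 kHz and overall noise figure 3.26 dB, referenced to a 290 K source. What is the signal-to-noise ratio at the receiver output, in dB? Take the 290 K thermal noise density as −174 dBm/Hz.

Noise floor: N = −174 + 10 log₁₀(B) + NF
10 log₁₀(4.64×10⁴) = 46.67 dB
N = −174 + 46.67 + 3.26 = −124.07 dBm
SNR = P_sig − N = −116 − (−124.07) = 8.07 dB → 8.1 dB

8.1 dB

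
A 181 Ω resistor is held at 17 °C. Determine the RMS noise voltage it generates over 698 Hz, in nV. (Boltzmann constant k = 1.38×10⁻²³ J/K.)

45.0 nV

T = 17 °C + 273.15 = 290.15 K
V_n = √(4kTRB)
4kTRB = 4 × 1.38×10⁻²³ × 290.15 × 1.81×10² × 6.98×10² = 2.02×10⁻¹⁵ V²
V_n = √(2.02×10⁻¹⁵) = 4.50×10⁻⁸ V = 45.0 nV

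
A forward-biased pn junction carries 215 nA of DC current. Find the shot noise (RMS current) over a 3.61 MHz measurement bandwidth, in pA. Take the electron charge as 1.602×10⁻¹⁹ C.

499 pA

I_n = √(2qI·B)
2qI·B = 2 × 1.602×10⁻¹⁹ × 2.15×10⁻⁷ × 3.61×10⁶ = 2.49×10⁻¹⁹ A²
I_n = √(2.49×10⁻¹⁹) = 4.99×10⁻¹⁰ A = 499 pA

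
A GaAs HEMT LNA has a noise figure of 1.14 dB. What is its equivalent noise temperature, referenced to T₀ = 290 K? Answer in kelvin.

87.0 K

F = 10^(1.14/10) = 1.30017
T_e = (F − 1)·T₀ = (1.30017 − 1) × 290 = 87.0 K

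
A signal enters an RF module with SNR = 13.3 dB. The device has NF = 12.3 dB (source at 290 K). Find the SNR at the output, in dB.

1.0 dB

By definition F = SNR_in/SNR_out, so in dB: SNR_out = SNR_in − NF
SNR_out = 13.3 − 12.3 = 1.0 dB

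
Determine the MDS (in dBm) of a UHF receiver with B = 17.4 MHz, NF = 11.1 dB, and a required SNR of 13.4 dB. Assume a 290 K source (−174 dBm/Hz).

Sensitivity = −174 + 10 log₁₀(B) + NF + SNR_min
= −174 + 72.41 + 11.1 + 13.4
= −77.09 dBm → −77.1 dBm

−77.1 dBm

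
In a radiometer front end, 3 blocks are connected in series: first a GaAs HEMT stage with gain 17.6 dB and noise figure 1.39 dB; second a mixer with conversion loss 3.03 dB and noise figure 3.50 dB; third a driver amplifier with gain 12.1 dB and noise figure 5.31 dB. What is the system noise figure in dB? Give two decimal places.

1.71 dB

Convert to linear (a loss of L dB is a gain of −L dB): F_i = 10^(NF_i/10), G_i = 10^(G_i,dB/10)
  Stage 1: F_1 = 10^(1.39/10) = 1.377, G_1 = 10^(17.6/10) = 57.54
  Stage 2: F_2 = 10^(3.50/10) = 2.239, G_2 = 10^(−3.03/10) = 0.4977
  Stage 3: F_3 = 10^(5.31/10) = 3.396, G_3 = 10^(12.1/10) = 16.22
Friis cascade:
  F = 1.377 + (2.239 − 1)/57.54 + (3.396 − 1)/28.64 = 1.482
NF = 10 log₁₀(1.482) = 1.71 dB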